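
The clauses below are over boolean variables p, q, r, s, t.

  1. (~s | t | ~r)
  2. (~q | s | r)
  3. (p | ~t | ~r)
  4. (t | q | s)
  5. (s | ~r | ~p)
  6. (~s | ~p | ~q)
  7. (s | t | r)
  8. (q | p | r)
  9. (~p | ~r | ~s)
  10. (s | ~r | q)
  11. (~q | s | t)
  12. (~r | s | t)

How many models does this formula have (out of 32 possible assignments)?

5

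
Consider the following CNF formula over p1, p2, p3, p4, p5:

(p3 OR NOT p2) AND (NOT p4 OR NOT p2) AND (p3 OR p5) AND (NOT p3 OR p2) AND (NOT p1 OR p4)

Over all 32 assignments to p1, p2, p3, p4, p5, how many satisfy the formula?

The models are:
  p1=F p2=F p3=F p4=F p5=T
  p1=F p2=F p3=F p4=T p5=T
  p1=F p2=T p3=T p4=F p5=F
  p1=F p2=T p3=T p4=F p5=T
  p1=T p2=F p3=F p4=T p5=T
That's 5 in total.

5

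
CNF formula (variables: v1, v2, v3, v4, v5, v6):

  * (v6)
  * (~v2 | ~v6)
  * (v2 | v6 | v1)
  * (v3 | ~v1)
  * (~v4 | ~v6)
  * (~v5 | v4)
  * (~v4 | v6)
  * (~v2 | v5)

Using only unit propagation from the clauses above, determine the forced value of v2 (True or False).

False

(v6) is a unit clause: v6 = True.
In (~v2 | ~v6), ~v6 is now false; ~v2 must hold, so v2 = False.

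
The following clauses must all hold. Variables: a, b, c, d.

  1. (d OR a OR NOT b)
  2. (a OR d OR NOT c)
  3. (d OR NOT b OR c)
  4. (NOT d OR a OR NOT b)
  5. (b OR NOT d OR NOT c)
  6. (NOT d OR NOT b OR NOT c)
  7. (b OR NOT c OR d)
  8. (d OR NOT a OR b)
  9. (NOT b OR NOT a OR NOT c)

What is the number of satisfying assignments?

4

The models are:
  a=0 b=0 c=0 d=0
  a=0 b=0 c=0 d=1
  a=1 b=0 c=0 d=1
  a=1 b=1 c=0 d=1
That's 4 in total.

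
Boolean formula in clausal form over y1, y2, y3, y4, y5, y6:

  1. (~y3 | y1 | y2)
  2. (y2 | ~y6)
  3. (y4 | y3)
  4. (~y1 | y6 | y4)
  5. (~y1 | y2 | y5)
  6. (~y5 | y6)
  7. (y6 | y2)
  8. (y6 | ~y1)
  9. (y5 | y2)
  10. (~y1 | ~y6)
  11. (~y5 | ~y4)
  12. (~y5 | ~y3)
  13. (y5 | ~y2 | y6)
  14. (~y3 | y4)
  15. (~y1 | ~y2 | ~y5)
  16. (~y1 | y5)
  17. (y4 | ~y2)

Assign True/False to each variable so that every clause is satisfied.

y1 = False, y2 = True, y3 = True, y4 = True, y5 = False, y6 = True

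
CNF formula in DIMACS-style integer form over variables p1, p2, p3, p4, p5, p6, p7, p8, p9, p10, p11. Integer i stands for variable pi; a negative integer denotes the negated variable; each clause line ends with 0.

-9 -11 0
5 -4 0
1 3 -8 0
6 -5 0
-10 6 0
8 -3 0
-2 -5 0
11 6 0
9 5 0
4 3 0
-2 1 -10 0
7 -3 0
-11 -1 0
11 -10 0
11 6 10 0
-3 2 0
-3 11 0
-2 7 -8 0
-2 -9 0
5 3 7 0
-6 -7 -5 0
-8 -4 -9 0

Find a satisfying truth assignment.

p1 = F, p2 = F, p3 = F, p4 = T, p5 = T, p6 = T, p7 = F, p8 = F, p9 = T, p10 = F, p11 = F

Set p1 = False and propagate.
Set p2 = False and propagate.
  then p3 is forced to False.
  then p8 is forced to False.
  then p4 is forced to True.
  then p5 is forced to True.
  then p6 is forced to True.
  then p7 is forced to False.
The remaining clauses are satisfied by p9 = True, p10 = False, p11 = False.
Every clause has at least one true literal under this assignment.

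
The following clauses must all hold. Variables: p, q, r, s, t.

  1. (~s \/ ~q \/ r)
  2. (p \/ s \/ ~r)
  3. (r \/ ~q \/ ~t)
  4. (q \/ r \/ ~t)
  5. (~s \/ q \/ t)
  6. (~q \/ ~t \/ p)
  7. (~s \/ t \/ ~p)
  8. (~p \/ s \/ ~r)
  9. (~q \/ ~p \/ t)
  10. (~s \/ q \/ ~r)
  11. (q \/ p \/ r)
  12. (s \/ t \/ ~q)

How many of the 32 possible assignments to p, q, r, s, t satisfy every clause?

3

Satisfying assignments:
  p=0 q=1 r=1 s=1 t=0
  p=1 q=0 r=0 s=0 t=0
  p=1 q=1 r=1 s=1 t=1
That's 3 in total.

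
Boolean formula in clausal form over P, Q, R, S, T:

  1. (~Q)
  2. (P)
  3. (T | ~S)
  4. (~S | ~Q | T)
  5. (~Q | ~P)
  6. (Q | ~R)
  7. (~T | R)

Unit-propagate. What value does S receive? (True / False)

False

Unit clause (~Q) sets Q = False.
Unit clause (P) sets P = True.
From (~R | Q) and Q = False: R = False.
In (R | ~T), R is now false; ~T must hold, so T = False.
(T | ~S) with T = False leaves only ~S, so S = False.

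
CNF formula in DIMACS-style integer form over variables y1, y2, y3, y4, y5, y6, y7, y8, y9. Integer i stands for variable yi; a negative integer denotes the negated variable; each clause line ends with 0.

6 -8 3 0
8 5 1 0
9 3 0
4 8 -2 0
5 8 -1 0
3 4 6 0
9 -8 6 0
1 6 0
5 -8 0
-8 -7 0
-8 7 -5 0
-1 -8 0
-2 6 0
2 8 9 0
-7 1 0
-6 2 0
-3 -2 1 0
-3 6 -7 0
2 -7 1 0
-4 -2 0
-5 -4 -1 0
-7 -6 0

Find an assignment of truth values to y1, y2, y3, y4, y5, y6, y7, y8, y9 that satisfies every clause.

y1=T  y2=F  y3=T  y4=F  y5=T  y6=F  y7=F  y8=F  y9=T

y9 occurs only positively in the remaining clauses — set y9 = True.
Try y1 = True.
  then y8 is forced to False.
  then y5 is forced to True.
  then y4 is forced to False.
  then y2 is forced to False.
  then y6 is forced to False.
  then y3 is forced to True.
  then y7 is forced to False.
Check each clause:
  1. (y6 || !y8 || y3) — !y8 is true.
  2. (y5 || y1 || y8) — y1 is true.
  3. (y3 || y9) — y9 is true.
  4. (y4 || y8 || !y2) — !y2 is true.
  5. (y5 || y8 || !y1) — y5 is true.
  6. (y4 || y6 || y3) — y3 is true.
  7. (y9 || !y8 || y6) — !y8 is true.
  8. (y1 || y6) — y1 is true.
  9. (y5 || !y8) — !y8 is true.
  10. (!y7 || !y8) — !y8 is true.
  11. (!y5 || y7 || !y8) — !y8 is true.
  12. (!y1 || !y8) — !y8 is true.
  13. (!y2 || y6) — !y2 is true.
  14. (y9 || y2 || y8) — y9 is true.
  15. (!y7 || y1) — y1 is true.
  16. (y2 || !y6) — !y6 is true.
  17. (!y2 || y1 || !y3) — y1 is true.
  18. (!y3 || !y7 || y6) — !y7 is true.
  19. (!y7 || y1 || y2) — !y7 is true.
  20. (!y4 || !y2) — !y4 is true.
  21. (!y1 || !y5 || !y4) — !y4 is true.
  22. (!y7 || !y6) — !y7 is true.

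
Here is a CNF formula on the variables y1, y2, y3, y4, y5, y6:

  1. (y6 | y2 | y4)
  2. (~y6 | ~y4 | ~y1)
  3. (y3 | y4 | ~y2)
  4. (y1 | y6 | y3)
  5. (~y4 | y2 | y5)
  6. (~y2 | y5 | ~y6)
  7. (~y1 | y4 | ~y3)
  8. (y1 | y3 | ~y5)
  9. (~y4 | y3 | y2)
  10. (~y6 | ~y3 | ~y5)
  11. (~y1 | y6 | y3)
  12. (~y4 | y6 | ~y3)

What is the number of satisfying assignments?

Satisfying assignments:
  y1=F y2=F y3=F y4=F y5=F y6=T
  y1=F y2=F y3=T y4=F y5=F y6=T
  y1=F y2=T y3=T y4=F y5=F y6=F
  y1=F y2=T y3=T y4=F y5=T y6=F
  y1=T y2=F y3=F y4=F y5=F y6=T
  y1=T y2=F y3=F y4=F y5=T y6=T
That's 6 in total.

6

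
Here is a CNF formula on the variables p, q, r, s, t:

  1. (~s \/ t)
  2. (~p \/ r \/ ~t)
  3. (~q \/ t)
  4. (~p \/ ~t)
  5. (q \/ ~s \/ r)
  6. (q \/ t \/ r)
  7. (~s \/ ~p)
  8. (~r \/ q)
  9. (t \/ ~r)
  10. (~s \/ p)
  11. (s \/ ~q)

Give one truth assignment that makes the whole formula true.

Branch on p: take p = False.
  then s is forced to False.
  then q is forced to False.
  then r is forced to False.
  then t is forced to True.

p=F, q=F, r=F, s=F, t=T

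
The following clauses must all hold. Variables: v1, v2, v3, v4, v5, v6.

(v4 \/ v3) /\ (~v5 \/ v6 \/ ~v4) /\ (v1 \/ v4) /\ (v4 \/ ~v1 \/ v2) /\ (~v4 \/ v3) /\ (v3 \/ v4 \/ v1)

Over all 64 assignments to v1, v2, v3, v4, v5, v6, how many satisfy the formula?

16

Split on v4, then v1.
  v4=T, v1=T: v2 free; 3 ways for (v3,v5,v6) × 2^1 = 6.
  v4=T, v1=F: v2 free; 3 ways for (v3,v5,v6) × 2^1 = 6.
  v4=F, v1=T: remaining (v2,v3,v5,v6) ∈ {(T,T,F,F); (T,T,F,T); (T,T,T,F); (T,T,T,T)} — 4.
  v4=F, v1=F: a clause becomes empty — 0.
Total: 6 + 6 + 4 + 0 = 16.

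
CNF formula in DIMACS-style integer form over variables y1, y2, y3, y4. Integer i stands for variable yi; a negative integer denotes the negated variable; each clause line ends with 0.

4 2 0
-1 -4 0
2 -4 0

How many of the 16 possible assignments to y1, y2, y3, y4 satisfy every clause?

6

The models are:
  y1=F y2=T y3=F y4=F
  y1=F y2=T y3=F y4=T
  y1=F y2=T y3=T y4=F
  y1=F y2=T y3=T y4=T
  y1=T y2=T y3=F y4=F
  y1=T y2=T y3=T y4=F
That's 6 in total.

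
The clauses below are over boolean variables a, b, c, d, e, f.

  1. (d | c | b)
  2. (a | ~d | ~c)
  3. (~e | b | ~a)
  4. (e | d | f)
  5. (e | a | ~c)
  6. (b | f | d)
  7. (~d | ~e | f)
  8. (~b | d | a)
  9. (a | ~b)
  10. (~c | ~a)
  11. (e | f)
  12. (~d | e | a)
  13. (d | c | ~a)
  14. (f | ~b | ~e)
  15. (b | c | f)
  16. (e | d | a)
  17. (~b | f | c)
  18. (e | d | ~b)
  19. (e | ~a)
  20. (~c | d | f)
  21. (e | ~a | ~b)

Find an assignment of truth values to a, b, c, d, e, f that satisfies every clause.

a=1, b=1, c=0, d=1, e=1, f=1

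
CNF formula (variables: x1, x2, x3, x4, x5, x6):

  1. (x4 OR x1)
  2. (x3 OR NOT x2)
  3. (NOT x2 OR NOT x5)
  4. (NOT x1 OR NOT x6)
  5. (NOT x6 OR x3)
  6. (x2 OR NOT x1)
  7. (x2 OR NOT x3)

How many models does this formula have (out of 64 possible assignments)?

6

Satisfying assignments:
  x1=0 x2=0 x3=0 x4=1 x5=0 x6=0
  x1=0 x2=0 x3=0 x4=1 x5=1 x6=0
  x1=0 x2=1 x3=1 x4=1 x5=0 x6=0
  x1=0 x2=1 x3=1 x4=1 x5=0 x6=1
  x1=1 x2=1 x3=1 x4=0 x5=0 x6=0
  x1=1 x2=1 x3=1 x4=1 x5=0 x6=0
Count: 6.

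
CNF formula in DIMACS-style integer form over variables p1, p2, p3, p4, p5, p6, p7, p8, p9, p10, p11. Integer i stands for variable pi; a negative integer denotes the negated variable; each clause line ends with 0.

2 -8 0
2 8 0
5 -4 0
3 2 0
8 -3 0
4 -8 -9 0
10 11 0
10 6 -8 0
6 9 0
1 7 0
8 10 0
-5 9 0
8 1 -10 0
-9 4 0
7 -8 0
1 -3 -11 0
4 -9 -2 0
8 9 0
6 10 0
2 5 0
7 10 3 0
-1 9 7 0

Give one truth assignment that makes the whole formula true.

Pure literal: p7 appears only positively; assign p7 = True.
Try p1 = True.
Set p2 = True and propagate.
For the remaining variables, p3 = True, p4 = True, p5 = True, p6 = False, p8 = True, p9 = True, p10 = True, p11 = True works.
Check each clause:
  1. (¬p8 ∨ p2) — p2 is true.
  2. (p2 ∨ p8) — p8 is true.
  3. (p5 ∨ ¬p4) — p5 is true.
  4. (p3 ∨ p2) — p2 is true.
  5. (¬p3 ∨ p8) — p8 is true.
  6. (¬p8 ∨ ¬p9 ∨ p4) — p4 is true.
  7. (p10 ∨ p11) — p10 is true.
  8. (¬p8 ∨ p6 ∨ p10) — p10 is true.
  9. (p6 ∨ p9) — p9 is true.
  10. (p7 ∨ p1) — p1 is true.
  11. (p10 ∨ p8) — p8 is true.
  12. (p9 ∨ ¬p5) — p9 is true.
  13. (¬p10 ∨ p1 ∨ p8) — p8 is true.
  14. (p4 ∨ ¬p9) — p4 is true.
  15. (p7 ∨ ¬p8) — p7 is true.
  16. (¬p3 ∨ p1 ∨ ¬p11) — p1 is true.
  17. (¬p2 ∨ p4 ∨ ¬p9) — p4 is true.
  18. (p9 ∨ p8) — p8 is true.
  19. (p10 ∨ p6) — p10 is true.
  20. (p5 ∨ p2) — p2 is true.
  21. (p10 ∨ p7 ∨ p3) — p10 is true.
  22. (p9 ∨ ¬p1 ∨ p7) — p9 is true.

p1=True, p2=True, p3=True, p4=True, p5=True, p6=False, p7=True, p8=True, p9=True, p10=True, p11=True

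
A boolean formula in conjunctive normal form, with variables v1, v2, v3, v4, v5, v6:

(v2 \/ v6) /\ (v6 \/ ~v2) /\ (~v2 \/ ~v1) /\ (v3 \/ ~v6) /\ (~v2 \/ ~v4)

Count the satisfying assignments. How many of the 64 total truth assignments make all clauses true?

10

Split on v2, then v6.
  v2=T, v6=T: remaining (v1,v3,v4,v5) ∈ {(F,T,F,F); (F,T,F,T)} — 2.
  v2=T, v6=F: a clause becomes empty — 0.
  v2=F, v6=T: forces v3=T; v1, v4, v5 free → 2^3 = 8.
  v2=F, v6=F: a clause becomes empty — 0.
Total: 2 + 0 + 8 + 0 = 10.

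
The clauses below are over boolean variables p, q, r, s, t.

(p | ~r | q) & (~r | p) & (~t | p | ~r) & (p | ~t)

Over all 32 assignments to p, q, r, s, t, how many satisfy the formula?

Case analysis on p and r:
  p=1, r=1: q, s, t free → 2^3 = 8.
  p=1, r=0: q, s, t free → 2^3 = 8.
  p=0, r=1: a clause becomes empty — 0.
  p=0, r=0: remaining (q,s,t) ∈ {(0,0,0); (0,1,0); (1,0,0); (1,1,0)} — 4.
Total: 8 + 8 + 0 + 4 = 20.

20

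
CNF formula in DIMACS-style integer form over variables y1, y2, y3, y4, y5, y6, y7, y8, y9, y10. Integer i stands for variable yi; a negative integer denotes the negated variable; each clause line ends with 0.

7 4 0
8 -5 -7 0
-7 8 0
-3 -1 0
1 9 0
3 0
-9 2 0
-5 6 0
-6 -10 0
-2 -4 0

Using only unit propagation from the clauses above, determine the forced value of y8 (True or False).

True

(y3) stands alone — y3 = True.
(~y1 \/ ~y3) with y3 = True leaves only ~y1, so y1 = False.
(y9 \/ y1): since y1 = False, the clause reduces to (y9). y9 = True.
In (y2 \/ ~y9), ~y9 is now false; y2 must hold, so y2 = True.
In (~y2 \/ ~y4), ~y2 is now false; ~y4 must hold, so y4 = False.
From (y7 \/ y4) and y4 = False: y7 = True.
In (y8 \/ ~y7), ~y7 is now false; y8 must hold, so y8 = True.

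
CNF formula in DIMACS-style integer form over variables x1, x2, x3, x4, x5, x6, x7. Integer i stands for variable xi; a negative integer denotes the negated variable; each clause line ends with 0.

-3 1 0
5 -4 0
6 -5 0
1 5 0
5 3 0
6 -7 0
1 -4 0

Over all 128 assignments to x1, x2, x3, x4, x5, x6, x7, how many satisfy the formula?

26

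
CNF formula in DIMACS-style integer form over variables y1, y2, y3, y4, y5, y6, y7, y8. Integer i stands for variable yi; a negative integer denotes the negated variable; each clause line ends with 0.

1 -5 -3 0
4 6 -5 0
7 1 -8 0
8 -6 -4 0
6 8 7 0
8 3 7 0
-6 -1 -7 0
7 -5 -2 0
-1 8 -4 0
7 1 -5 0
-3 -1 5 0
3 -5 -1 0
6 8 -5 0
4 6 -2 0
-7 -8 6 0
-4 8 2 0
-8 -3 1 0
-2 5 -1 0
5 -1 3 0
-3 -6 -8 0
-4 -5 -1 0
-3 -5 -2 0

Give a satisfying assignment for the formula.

y1=F, y2=F, y3=F, y4=F, y5=T, y6=T, y7=T, y8=T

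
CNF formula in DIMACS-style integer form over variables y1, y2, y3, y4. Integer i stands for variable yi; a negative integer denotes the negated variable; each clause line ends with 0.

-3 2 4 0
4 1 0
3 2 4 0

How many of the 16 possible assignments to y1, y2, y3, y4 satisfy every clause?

Case analysis on y4 and y2:
  y4=T, y2=T: remaining (y1,y3) ∈ {(F,F); (F,T); (T,F); (T,T)} — 4.
  y4=T, y2=F: remaining (y1,y3) ∈ {(F,F); (F,T); (T,F); (T,T)} — 4.
  y4=F, y2=T: remaining (y1,y3) ∈ {(T,F); (T,T)} — 2.
  y4=F, y2=F: a clause becomes empty — 0.
Total: 4 + 4 + 2 + 0 = 10.

10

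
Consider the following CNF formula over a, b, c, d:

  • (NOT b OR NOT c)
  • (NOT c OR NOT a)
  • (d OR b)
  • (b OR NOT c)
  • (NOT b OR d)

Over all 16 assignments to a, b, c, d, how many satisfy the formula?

4

The models are:
  a=F b=F c=F d=T
  a=F b=T c=F d=T
  a=T b=F c=F d=T
  a=T b=T c=F d=T
Count: 4.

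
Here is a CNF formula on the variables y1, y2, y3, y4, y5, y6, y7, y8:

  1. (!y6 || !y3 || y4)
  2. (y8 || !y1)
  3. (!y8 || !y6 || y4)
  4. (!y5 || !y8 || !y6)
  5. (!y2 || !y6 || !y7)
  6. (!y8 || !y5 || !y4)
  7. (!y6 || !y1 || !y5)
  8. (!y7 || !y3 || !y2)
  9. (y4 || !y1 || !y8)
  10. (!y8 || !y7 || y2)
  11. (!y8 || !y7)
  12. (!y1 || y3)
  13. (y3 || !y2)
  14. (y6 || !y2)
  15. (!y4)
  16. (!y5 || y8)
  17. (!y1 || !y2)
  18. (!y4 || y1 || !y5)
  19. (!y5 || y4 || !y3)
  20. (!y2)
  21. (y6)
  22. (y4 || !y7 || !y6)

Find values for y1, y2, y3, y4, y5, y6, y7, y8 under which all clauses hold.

y1=F  y2=F  y3=F  y4=F  y5=F  y6=T  y7=F  y8=F

(!y4) is a unit clause, so y4 = False.
Unit propagation: (!y2) forces y2 = False.
Unit propagation: (y6) forces y6 = True.
(!y3) is a unit clause, so y3 = False.
(!y8) is a unit clause, so y8 = False.
The clause (!y1) is unit: y1 must be False.
Unit propagation: (!y5) forces y5 = False.
Unit propagation: (!y7) forces y7 = False.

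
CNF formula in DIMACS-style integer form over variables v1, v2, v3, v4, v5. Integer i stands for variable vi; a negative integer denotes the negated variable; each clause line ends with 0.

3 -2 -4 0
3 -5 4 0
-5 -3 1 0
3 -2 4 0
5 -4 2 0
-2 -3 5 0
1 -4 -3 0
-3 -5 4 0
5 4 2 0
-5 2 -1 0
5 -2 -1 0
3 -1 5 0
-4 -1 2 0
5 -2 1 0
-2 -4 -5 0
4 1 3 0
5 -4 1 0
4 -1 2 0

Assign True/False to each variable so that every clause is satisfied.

Set v1 = False and propagate.
Branch on v2: take v2 = False.
Set v3 = False and propagate.
  then v4 is forced to True.
  then v5 is forced to True.

v1=F  v2=F  v3=F  v4=T  v5=T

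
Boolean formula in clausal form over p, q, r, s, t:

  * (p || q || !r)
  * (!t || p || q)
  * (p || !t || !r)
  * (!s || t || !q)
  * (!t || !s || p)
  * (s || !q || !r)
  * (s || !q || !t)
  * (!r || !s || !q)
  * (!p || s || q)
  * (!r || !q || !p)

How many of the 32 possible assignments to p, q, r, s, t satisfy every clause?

9

Split on q, then p.
  q=1, p=1: remaining (r,s,t) ∈ {(0,0,0); (0,1,1)} — 2.
  q=1, p=0: remaining (r,s,t) ∈ {(0,0,0)} — 1.
  q=0, p=1: remaining (r,s,t) ∈ {(0,1,0); (0,1,1); (1,1,0); (1,1,1)} — 4.
  q=0, p=0: remaining (r,s,t) ∈ {(0,0,0); (0,1,0)} — 2.
Total: 2 + 1 + 4 + 2 = 9.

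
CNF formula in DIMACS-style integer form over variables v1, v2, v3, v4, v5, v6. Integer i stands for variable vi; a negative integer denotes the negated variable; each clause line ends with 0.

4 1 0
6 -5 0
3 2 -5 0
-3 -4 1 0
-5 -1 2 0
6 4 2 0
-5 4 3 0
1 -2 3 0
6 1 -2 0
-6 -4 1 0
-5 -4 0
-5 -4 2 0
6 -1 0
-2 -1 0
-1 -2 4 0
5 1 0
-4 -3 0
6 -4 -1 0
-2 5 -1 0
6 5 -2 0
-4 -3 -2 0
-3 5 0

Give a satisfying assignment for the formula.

Set v1 = True and propagate.
  then v6 is forced to True.
  then v2 is forced to False.
  then v5 is forced to False.
  then v3 is forced to False.
v4 is now unconstrained; take v4 = True.

v1=T, v2=F, v3=F, v4=T, v5=F, v6=T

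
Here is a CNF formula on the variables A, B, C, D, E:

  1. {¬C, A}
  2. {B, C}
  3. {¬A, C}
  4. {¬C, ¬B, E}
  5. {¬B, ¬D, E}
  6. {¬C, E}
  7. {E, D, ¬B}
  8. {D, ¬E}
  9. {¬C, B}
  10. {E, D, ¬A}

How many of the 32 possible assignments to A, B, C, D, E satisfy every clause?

Satisfying assignments:
  A=F B=T C=F D=T E=T
  A=T B=T C=T D=T E=T
That's 2 in total.

2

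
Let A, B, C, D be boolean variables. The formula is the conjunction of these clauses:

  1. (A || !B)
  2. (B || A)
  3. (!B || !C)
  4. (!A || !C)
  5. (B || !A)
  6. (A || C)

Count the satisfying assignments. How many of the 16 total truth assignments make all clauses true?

2

Satisfying assignments:
  A=1 B=1 C=0 D=0
  A=1 B=1 C=0 D=1
Count: 2.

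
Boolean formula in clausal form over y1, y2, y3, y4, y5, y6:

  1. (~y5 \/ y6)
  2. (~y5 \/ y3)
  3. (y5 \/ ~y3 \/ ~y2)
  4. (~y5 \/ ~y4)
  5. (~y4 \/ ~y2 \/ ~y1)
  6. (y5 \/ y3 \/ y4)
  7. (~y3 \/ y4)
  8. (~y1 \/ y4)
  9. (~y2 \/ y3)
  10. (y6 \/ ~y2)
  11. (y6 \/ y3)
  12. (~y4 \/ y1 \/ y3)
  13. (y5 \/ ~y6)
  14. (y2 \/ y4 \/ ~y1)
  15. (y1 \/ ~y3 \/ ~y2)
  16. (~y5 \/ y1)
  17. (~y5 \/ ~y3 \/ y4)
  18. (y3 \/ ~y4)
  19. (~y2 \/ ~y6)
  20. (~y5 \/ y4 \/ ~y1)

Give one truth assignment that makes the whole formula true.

y1=T  y2=F  y3=T  y4=T  y5=F  y6=F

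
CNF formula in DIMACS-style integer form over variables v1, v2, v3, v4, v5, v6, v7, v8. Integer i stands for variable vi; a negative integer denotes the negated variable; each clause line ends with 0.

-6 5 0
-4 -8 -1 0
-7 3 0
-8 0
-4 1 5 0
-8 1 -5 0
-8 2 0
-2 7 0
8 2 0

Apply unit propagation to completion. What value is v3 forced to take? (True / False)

(!v8) is a unit clause: v8 = False.
(v2 || v8) with v8 = False leaves only v2, so v2 = True.
(v7 || !v2) with v2 = True leaves only v7, so v7 = True.
(!v7 || v3): since v7 = True, the clause reduces to (v3). v3 = True.

True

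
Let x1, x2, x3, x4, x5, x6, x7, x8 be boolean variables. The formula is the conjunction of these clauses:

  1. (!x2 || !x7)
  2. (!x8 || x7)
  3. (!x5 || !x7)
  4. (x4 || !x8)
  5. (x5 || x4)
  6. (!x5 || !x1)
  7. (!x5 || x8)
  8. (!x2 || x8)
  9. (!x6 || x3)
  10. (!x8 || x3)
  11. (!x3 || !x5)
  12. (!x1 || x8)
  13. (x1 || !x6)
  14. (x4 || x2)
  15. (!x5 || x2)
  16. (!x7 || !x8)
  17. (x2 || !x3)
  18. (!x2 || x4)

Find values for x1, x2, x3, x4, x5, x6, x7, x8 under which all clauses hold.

x1=F, x2=F, x3=F, x4=T, x5=F, x6=F, x7=T, x8=F

Pure literal: x4 appears only positively; assign x4 = True.
x6 occurs only negated in the remaining clauses — set x6 = False.
Try x1 = False.
For the remaining variables, x2 = False, x3 = False, x5 = False, x7 = True, x8 = False works.
Check each clause:
  1. (!x7 || !x2) — !x2 is true.
  2. (x7 || !x8) — !x8 is true.
  3. (!x5 || !x7) — !x5 is true.
  4. (x4 || !x8) — !x8 is true.
  5. (x5 || x4) — x4 is true.
  6. (!x1 || !x5) — !x5 is true.
  7. (!x5 || x8) — !x5 is true.
  8. (x8 || !x2) — !x2 is true.
  9. (!x6 || x3) — !x6 is true.
  10. (!x8 || x3) — !x8 is true.
  11. (!x3 || !x5) — !x5 is true.
  12. (!x1 || x8) — !x1 is true.
  13. (x1 || !x6) — !x6 is true.
  14. (x4 || x2) — x4 is true.
  15. (x2 || !x5) — !x5 is true.
  16. (!x8 || !x7) — !x8 is true.
  17. (x2 || !x3) — !x3 is true.
  18. (x4 || !x2) — x4 is true.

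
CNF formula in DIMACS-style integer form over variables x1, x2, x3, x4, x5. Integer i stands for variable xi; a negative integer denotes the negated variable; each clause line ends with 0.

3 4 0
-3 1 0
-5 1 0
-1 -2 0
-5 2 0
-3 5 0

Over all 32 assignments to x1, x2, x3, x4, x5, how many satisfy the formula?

3

Satisfying assignments:
  x1=0 x2=0 x3=0 x4=1 x5=0
  x1=0 x2=1 x3=0 x4=1 x5=0
  x1=1 x2=0 x3=0 x4=1 x5=0
Count: 3.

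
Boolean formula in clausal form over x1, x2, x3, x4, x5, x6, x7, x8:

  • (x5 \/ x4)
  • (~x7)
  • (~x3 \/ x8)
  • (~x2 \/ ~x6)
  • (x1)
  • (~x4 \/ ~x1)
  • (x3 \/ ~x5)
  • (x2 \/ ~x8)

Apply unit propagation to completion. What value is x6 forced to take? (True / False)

(~x7) is a unit clause: x7 = False.
(x1) is a unit clause: x1 = True.
(~x1 \/ ~x4): since x1 = True, the clause reduces to (~x4). x4 = False.
(x4 \/ x5) with x4 = False leaves only x5, so x5 = True.
(~x5 \/ x3): since x5 = True, the clause reduces to (x3). x3 = True.
From (~x3 \/ x8) and x3 = True: x8 = True.
From (x2 \/ ~x8) and x8 = True: x2 = True.
(~x6 \/ ~x2): since x2 = True, the clause reduces to (~x6). x6 = False.

False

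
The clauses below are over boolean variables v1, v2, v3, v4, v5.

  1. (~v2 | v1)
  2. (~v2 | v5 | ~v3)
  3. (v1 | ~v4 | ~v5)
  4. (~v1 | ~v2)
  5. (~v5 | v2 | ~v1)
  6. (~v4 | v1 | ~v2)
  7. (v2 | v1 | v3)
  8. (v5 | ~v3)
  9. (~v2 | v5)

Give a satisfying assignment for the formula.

v1 = T  v2 = F  v3 = F  v4 = T  v5 = F

Set v1 = True and propagate.
  then v2 is forced to False.
  then v5 is forced to False.
  then v3 is forced to False.
v4 is now unconstrained; take v4 = True.
Check each clause:
  1. (v1 | ~v2) — v1 is true.
  2. (~v2 | ~v3 | v5) — ~v3 is true.
  3. (~v5 | ~v4 | v1) — v1 is true.
  4. (~v2 | ~v1) — ~v2 is true.
  5. (~v1 | v2 | ~v5) — ~v5 is true.
  6. (~v2 | ~v4 | v1) — v1 is true.
  7. (v3 | v1 | v2) — v1 is true.
  8. (v5 | ~v3) — ~v3 is true.
  9. (v5 | ~v2) — ~v2 is true.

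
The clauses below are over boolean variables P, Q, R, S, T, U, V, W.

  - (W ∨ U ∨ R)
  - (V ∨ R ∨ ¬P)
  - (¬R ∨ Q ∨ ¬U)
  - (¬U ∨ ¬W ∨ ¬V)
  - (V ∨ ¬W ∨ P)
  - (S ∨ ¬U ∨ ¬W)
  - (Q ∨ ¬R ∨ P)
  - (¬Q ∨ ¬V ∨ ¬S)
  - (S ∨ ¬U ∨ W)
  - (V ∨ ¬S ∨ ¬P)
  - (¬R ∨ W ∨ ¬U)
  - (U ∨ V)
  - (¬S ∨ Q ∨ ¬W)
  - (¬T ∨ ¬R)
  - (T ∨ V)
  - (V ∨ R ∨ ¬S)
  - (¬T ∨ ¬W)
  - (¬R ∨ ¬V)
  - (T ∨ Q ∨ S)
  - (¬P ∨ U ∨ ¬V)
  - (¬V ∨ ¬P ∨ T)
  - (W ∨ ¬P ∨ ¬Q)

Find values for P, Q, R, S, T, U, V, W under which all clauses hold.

P = 0, Q = 0, R = 0, S = 1, T = 0, U = 1, V = 1, W = 0

Check each clause:
  1. (W ∨ R ∨ U) — U is true.
  2. (¬P ∨ V ∨ R) — ¬P is true.
  3. (¬U ∨ ¬R ∨ Q) — ¬R is true.
  4. (¬V ∨ ¬W ∨ ¬U) — ¬W is true.
  5. (P ∨ ¬W ∨ V) — ¬W is true.
  6. (S ∨ ¬W ∨ ¬U) — ¬W is true.
  7. (Q ∨ P ∨ ¬R) — ¬R is true.
  8. (¬Q ∨ ¬S ∨ ¬V) — ¬Q is true.
  9. (W ∨ ¬U ∨ S) — S is true.
  10. (V ∨ ¬S ∨ ¬P) — ¬P is true.
  11. (W ∨ ¬R ∨ ¬U) — ¬R is true.
  12. (U ∨ V) — U is true.
  13. (Q ∨ ¬S ∨ ¬W) — ¬W is true.
  14. (¬R ∨ ¬T) — ¬T is true.
  15. (T ∨ V) — V is true.
  16. (V ∨ R ∨ ¬S) — V is true.
  17. (¬W ∨ ¬T) — ¬W is true.
  18. (¬R ∨ ¬V) — ¬R is true.
  19. (Q ∨ S ∨ T) — S is true.
  20. (¬V ∨ ¬P ∨ U) — ¬P is true.
  21. (¬P ∨ T ∨ ¬V) — ¬P is true.
  22. (¬P ∨ W ∨ ¬Q) — ¬P is true.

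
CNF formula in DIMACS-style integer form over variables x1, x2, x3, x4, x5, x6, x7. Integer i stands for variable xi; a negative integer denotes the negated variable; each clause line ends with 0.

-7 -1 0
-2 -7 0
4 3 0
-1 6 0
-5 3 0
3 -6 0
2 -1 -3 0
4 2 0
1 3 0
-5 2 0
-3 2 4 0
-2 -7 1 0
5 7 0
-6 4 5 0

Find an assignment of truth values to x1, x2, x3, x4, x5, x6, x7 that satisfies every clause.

x1=F, x2=T, x3=T, x4=T, x5=T, x6=F, x7=F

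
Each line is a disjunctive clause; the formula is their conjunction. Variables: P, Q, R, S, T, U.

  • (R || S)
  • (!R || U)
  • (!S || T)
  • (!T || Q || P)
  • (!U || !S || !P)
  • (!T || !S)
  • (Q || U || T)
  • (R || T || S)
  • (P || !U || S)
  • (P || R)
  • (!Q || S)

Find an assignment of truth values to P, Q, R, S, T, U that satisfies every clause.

Branch on P: take P = True.
The remaining clauses are satisfied by Q = False, R = True, S = False, T = True, U = True.
Every clause has at least one true literal under this assignment.

P = T, Q = F, R = T, S = F, T = T, U = T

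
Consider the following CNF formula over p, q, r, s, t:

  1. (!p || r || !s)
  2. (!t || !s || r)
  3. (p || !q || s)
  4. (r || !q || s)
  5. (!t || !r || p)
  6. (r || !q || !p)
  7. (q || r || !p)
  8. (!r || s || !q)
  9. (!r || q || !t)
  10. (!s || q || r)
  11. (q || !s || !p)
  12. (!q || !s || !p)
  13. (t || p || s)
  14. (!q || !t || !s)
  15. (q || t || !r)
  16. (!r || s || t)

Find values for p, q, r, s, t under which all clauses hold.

p=0, q=1, r=0, s=1, t=0

Check each clause:
  1. (!p || !s || r) — !p is true.
  2. (r || !s || !t) — !t is true.
  3. (p || s || !q) — s is true.
  4. (r || s || !q) — s is true.
  5. (!r || p || !t) — !t is true.
  6. (!p || r || !q) — !p is true.
  7. (r || q || !p) — q is true.
  8. (!r || !q || s) — s is true.
  9. (q || !r || !t) — q is true.
  10. (r || !s || q) — q is true.
  11. (q || !s || !p) — q is true.
  12. (!p || !q || !s) — !p is true.
  13. (s || t || p) — s is true.
  14. (!t || !s || !q) — !t is true.
  15. (!r || q || t) — q is true.
  16. (!r || t || s) — s is true.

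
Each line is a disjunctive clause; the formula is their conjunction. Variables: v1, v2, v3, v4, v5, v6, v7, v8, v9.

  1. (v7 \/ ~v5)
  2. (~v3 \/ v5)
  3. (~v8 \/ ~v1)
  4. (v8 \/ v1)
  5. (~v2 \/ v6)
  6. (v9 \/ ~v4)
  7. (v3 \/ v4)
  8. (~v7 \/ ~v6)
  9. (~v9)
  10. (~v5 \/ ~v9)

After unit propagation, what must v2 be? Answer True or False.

False

Unit clause (~v9) sets v9 = False.
From (v9 \/ ~v4) and v9 = False: v4 = False.
In (v3 \/ v4), v4 is now false; v3 must hold, so v3 = True.
From (v5 \/ ~v3) and v3 = True: v5 = True.
From (v7 \/ ~v5) and v5 = True: v7 = True.
From (~v6 \/ ~v7) and v7 = True: v6 = False.
In (v6 \/ ~v2), v6 is now false; ~v2 must hold, so v2 = False.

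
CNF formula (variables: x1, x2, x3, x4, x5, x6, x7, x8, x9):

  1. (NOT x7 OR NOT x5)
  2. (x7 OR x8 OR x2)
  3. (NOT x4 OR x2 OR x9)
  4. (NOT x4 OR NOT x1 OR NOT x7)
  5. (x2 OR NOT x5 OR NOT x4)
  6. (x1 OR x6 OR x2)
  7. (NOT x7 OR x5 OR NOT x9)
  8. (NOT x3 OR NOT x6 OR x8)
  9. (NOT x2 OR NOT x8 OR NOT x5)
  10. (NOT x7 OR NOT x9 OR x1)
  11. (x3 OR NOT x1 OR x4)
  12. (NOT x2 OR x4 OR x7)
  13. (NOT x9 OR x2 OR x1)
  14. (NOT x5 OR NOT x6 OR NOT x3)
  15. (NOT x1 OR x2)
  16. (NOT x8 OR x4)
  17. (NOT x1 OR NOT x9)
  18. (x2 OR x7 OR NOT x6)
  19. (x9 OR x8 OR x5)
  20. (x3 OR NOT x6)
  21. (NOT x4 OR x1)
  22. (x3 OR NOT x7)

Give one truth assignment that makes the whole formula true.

x1 = T, x2 = T, x3 = F, x4 = T, x5 = T, x6 = F, x7 = F, x8 = F, x9 = F

Check each clause:
  1. (NOT x7 OR NOT x5) — NOT x7 is true.
  2. (x2 OR x7 OR x8) — x2 is true.
  3. (x2 OR x9 OR NOT x4) — x2 is true.
  4. (NOT x7 OR NOT x4 OR NOT x1) — NOT x7 is true.
  5. (NOT x4 OR NOT x5 OR x2) — x2 is true.
  6. (x6 OR x1 OR x2) — x1 is true.
  7. (NOT x9 OR x5 OR NOT x7) — NOT x7 is true.
  8. (x8 OR NOT x6 OR NOT x3) — NOT x6 is true.
  9. (NOT x2 OR NOT x5 OR NOT x8) — NOT x8 is true.
  10. (x1 OR NOT x7 OR NOT x9) — NOT x7 is true.
  11. (x4 OR NOT x1 OR x3) — x4 is true.
  12. (NOT x2 OR x4 OR x7) — x4 is true.
  13. (NOT x9 OR x2 OR x1) — x1 is true.
  14. (NOT x3 OR NOT x6 OR NOT x5) — NOT x6 is true.
  15. (NOT x1 OR x2) — x2 is true.
  16. (NOT x8 OR x4) — NOT x8 is true.
  17. (NOT x1 OR NOT x9) — NOT x9 is true.
  18. (x7 OR x2 OR NOT x6) — x2 is true.
  19. (x5 OR x9 OR x8) — x5 is true.
  20. (x3 OR NOT x6) — NOT x6 is true.
  21. (x1 OR NOT x4) — x1 is true.
  22. (NOT x7 OR x3) — NOT x7 is true.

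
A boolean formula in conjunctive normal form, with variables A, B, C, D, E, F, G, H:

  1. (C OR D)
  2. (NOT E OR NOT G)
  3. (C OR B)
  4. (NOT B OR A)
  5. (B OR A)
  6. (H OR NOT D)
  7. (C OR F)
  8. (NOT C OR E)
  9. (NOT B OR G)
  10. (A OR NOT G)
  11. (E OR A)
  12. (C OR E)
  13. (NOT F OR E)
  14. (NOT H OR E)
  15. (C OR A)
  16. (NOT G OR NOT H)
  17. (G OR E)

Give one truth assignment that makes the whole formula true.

A occurs only positively in the remaining clauses — set A = True.
Set B = False and propagate.
  then C is forced to True.
  then E is forced to True.
  then G is forced to False.
Try D = False.
F, H are now unconstrained; take F = False, H = True.
Check each clause:
  1. (C OR D) — C is true.
  2. (NOT G OR NOT E) — NOT G is true.
  3. (C OR B) — C is true.
  4. (NOT B OR A) — A is true.
  5. (B OR A) — A is true.
  6. (H OR NOT D) — H is true.
  7. (F OR C) — C is true.
  8. (NOT C OR E) — E is true.
  9. (NOT B OR G) — NOT B is true.
  10. (A OR NOT G) — A is true.
  11. (E OR A) — A is true.
  12. (C OR E) — C is true.
  13. (NOT F OR E) — NOT F is true.
  14. (E OR NOT H) — E is true.
  15. (C OR A) — A is true.
  16. (NOT G OR NOT H) — NOT G is true.
  17. (G OR E) — E is true.

A = T  B = F  C = T  D = F  E = T  F = F  G = F  H = T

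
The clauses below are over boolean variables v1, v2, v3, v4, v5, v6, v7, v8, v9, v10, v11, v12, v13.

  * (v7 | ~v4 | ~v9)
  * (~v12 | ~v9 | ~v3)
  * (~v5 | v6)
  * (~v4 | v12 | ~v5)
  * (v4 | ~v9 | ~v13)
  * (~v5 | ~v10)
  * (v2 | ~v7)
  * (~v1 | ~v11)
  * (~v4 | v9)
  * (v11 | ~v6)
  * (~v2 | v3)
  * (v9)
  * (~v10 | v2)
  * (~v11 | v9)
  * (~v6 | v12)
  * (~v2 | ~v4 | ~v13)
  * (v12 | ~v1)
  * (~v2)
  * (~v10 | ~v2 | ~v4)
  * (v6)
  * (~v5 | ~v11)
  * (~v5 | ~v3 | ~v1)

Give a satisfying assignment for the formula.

v1 = F  v2 = F  v3 = F  v4 = F  v5 = F  v6 = T  v7 = F  v8 = F  v9 = T  v10 = F  v11 = T  v12 = T  v13 = F

Unit propagation: (v9) forces v9 = True.
The clause (~v2) is unit: v2 must be False.
The clause (~v7) is unit: v7 must be False.
(~v4) is a unit clause, so v4 = False.
The clause (~v13) is unit: v13 must be False.
The clause (~v10) is unit: v10 must be False.
(v6) is a unit clause, so v6 = True.
(v11) is a unit clause, so v11 = True.
Unit propagation: (~v1) forces v1 = False.
(v12) is a unit clause, so v12 = True.
The clause (~v3) is unit: v3 must be False.
(~v5) is a unit clause, so v5 = False.
v8 is now unconstrained; take v8 = False.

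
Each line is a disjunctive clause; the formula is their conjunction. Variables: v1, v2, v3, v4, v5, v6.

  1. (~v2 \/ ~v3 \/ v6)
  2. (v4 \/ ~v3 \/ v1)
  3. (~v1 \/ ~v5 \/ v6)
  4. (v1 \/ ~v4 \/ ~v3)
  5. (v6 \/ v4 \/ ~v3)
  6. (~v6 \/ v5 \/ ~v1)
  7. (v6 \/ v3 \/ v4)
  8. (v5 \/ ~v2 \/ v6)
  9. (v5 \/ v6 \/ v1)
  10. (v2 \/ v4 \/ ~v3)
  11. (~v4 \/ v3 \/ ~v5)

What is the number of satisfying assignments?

13

Case analysis on v3 and v6:
  v3=1, v6=1: remaining (v1,v2,v4,v5) ∈ {(1,0,1,1); (1,1,0,1); (1,1,1,1)} — 3.
  v3=1, v6=0: remaining (v1,v2,v4,v5) ∈ {(1,0,1,0)} — 1.
  v3=0, v6=1: v2 free; 4 ways for (v1,v4,v5) × 2^1 = 8.
  v3=0, v6=0: remaining (v1,v2,v4,v5) ∈ {(1,0,1,0)} — 1.
Total: 3 + 1 + 8 + 1 = 13.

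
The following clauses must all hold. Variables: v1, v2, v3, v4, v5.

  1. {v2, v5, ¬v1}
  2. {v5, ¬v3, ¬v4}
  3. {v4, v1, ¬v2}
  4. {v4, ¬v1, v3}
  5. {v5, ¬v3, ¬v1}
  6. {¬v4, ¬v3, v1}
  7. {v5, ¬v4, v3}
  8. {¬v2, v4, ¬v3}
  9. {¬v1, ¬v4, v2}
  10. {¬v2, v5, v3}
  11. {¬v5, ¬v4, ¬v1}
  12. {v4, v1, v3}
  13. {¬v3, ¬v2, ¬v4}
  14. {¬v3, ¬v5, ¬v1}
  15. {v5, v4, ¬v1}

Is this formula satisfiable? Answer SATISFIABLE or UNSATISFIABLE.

Try v1 = False.
Branch on v2: take v2 = False.
For the remaining variables, v3 = True, v4 = False, v5 = True works.
Every clause has at least one true literal under this assignment.
So v1=0, v2=0, v3=1, v4=0, v5=1 is a satisfying assignment.

SATISFIABLE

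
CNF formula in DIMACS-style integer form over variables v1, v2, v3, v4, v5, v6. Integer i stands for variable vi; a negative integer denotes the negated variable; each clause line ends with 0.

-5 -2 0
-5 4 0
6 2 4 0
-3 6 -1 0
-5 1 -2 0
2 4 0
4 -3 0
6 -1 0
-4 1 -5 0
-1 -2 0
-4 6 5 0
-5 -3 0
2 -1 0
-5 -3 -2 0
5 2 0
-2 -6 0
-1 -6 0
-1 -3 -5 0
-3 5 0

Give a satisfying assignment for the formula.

v1=F, v2=T, v3=F, v4=F, v5=F, v6=F

Pure literal: v3 appears only negated; assign v3 = False.
Set v1 = False and propagate.
For the remaining variables, v2 = True, v4 = False, v5 = False, v6 = False works.
Check each clause:
  1. (~v2 \/ ~v5) — ~v5 is true.
  2. (v4 \/ ~v5) — ~v5 is true.
  3. (v6 \/ v2 \/ v4) — v2 is true.
  4. (v6 \/ ~v1 \/ ~v3) — ~v3 is true.
  5. (~v2 \/ v1 \/ ~v5) — ~v5 is true.
  6. (v2 \/ v4) — v2 is true.
  7. (v4 \/ ~v3) — ~v3 is true.
  8. (~v1 \/ v6) — ~v1 is true.
  9. (~v4 \/ ~v5 \/ v1) — ~v5 is true.
  10. (~v2 \/ ~v1) — ~v1 is true.
  11. (~v4 \/ v6 \/ v5) — ~v4 is true.
  12. (~v5 \/ ~v3) — ~v5 is true.
  13. (~v1 \/ v2) — v2 is true.
  14. (~v3 \/ ~v5 \/ ~v2) — ~v5 is true.
  15. (v2 \/ v5) — v2 is true.
  16. (~v6 \/ ~v2) — ~v6 is true.
  17. (~v6 \/ ~v1) — ~v6 is true.
  18. (~v3 \/ ~v5 \/ ~v1) — ~v5 is true.
  19. (~v3 \/ v5) — ~v3 is true.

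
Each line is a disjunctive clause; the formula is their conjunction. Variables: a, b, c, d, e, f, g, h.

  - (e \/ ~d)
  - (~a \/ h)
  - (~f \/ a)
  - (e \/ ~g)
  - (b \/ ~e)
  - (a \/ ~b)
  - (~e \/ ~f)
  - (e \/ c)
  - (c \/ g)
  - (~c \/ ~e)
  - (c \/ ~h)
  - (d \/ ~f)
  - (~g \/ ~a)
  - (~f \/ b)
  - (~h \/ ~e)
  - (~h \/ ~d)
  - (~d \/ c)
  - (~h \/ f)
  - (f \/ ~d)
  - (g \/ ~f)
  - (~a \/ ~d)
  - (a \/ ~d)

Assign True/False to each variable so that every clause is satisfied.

Set a = False and propagate.
  then f is forced to False.
  then b is forced to False.
  then e is forced to False.
  then d is forced to False.
  then g is forced to False.
  then c is forced to True.
  then h is forced to False.
Check each clause:
  1. (e \/ ~d) — ~d is true.
  2. (~a \/ h) — ~a is true.
  3. (a \/ ~f) — ~f is true.
  4. (e \/ ~g) — ~g is true.
  5. (~e \/ b) — ~e is true.
  6. (~b \/ a) — ~b is true.
  7. (~f \/ ~e) — ~f is true.
  8. (c \/ e) — c is true.
  9. (g \/ c) — c is true.
  10. (~c \/ ~e) — ~e is true.
  11. (~h \/ c) — ~h is true.
  12. (~f \/ d) — ~f is true.
  13. (~a \/ ~g) — ~g is true.
  14. (~f \/ b) — ~f is true.
  15. (~e \/ ~h) — ~h is true.
  16. (~d \/ ~h) — ~h is true.
  17. (~d \/ c) — c is true.
  18. (f \/ ~h) — ~h is true.
  19. (f \/ ~d) — ~d is true.
  20. (~f \/ g) — ~f is true.
  21. (~d \/ ~a) — ~d is true.
  22. (~d \/ a) — ~d is true.

a = 0, b = 0, c = 1, d = 0, e = 0, f = 0, g = 0, h = 0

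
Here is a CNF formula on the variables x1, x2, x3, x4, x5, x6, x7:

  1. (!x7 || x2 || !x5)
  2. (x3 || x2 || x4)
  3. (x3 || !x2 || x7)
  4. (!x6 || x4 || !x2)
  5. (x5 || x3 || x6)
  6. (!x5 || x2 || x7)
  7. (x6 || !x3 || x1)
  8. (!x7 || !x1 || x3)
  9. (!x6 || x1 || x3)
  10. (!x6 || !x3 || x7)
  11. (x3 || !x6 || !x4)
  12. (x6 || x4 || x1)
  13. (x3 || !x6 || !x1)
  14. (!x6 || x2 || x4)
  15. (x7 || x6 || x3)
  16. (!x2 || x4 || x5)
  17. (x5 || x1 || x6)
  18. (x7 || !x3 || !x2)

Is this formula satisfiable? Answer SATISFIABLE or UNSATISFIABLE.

SATISFIABLE

Set x1 = False and propagate.
Try x2 = True.
Try x3 = False.
  then x7 is forced to True.
  then x6 is forced to False.
  then x5 is forced to True.
  then x4 is forced to True.
So x1 = False  x2 = True  x3 = False  x4 = True  x5 = True  x6 = False  x7 = True is a satisfying assignment.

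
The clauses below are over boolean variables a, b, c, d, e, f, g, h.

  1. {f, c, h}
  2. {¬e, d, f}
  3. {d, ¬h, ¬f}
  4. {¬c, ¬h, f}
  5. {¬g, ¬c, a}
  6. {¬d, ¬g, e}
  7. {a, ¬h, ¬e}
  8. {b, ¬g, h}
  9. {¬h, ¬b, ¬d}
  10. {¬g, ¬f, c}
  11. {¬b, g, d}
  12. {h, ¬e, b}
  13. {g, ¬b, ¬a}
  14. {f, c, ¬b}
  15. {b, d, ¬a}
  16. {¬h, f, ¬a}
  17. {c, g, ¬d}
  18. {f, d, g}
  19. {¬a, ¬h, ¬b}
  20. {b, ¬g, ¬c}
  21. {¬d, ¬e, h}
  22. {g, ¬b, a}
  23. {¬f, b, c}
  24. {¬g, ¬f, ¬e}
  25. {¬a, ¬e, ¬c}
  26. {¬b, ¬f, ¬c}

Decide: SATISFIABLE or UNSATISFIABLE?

SATISFIABLE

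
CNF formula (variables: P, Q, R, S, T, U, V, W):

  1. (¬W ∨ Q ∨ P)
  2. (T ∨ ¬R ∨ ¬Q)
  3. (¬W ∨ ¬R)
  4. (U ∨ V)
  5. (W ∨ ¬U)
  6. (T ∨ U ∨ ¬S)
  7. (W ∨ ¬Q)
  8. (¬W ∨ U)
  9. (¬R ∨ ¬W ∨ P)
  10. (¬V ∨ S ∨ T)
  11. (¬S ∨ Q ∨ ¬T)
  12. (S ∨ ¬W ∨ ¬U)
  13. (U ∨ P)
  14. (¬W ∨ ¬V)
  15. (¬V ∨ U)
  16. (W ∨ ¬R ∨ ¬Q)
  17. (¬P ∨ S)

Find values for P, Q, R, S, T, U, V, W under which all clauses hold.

Pure literal: R appears only negated; assign R = False.
Set P = False and propagate.
  then U is forced to True.
  then W is forced to True.
  then Q is forced to True.
  then S is forced to True.
  then V is forced to False.
T is now unconstrained; take T = True.

P=False, Q=True, R=False, S=True, T=True, U=True, V=False, W=True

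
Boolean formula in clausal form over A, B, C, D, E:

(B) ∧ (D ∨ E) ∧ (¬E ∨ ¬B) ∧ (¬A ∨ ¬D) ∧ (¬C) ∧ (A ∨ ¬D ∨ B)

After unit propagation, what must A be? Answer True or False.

False

Unit clause (B) sets B = True.
In (¬B ∨ ¬E), ¬B is now false; ¬E must hold, so E = False.
(E ∨ D) with E = False leaves only D, so D = True.
(¬D ∨ ¬A) with D = True leaves only ¬A, so A = False.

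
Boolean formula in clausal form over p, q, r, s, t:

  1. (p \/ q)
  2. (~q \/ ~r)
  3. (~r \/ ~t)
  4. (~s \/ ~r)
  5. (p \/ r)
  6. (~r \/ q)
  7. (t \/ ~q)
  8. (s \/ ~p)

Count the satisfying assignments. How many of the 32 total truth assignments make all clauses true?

The models are:
  p=1 q=0 r=0 s=1 t=0
  p=1 q=0 r=0 s=1 t=1
  p=1 q=1 r=0 s=1 t=1
That's 3 in total.

3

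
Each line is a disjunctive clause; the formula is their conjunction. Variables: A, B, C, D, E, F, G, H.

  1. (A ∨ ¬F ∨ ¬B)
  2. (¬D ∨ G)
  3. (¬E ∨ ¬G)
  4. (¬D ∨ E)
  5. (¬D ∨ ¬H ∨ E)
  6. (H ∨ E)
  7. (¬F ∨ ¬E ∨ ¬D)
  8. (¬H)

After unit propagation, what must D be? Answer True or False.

(¬H) stands alone — H = False.
From (H ∨ E) and H = False: E = True.
In (¬G ∨ ¬E), ¬E is now false; ¬G must hold, so G = False.
In (G ∨ ¬D), G is now false; ¬D must hold, so D = False.

False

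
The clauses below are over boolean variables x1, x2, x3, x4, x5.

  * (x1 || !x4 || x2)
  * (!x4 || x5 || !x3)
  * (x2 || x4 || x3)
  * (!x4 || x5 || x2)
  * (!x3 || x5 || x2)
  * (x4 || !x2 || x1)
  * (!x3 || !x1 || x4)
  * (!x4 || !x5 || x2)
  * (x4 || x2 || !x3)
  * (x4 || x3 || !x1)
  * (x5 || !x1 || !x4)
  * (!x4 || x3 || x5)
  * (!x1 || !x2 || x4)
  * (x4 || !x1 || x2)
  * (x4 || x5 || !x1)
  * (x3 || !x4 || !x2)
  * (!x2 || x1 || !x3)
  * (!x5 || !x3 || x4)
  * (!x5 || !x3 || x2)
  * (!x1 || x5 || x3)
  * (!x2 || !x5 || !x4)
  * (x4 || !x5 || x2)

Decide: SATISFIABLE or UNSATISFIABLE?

x4 = True:
  x5 = True:
    propagation gives x2=True; an empty clause results — contradiction.
  x5 = False:
    propagation gives x3=False; an empty clause results — contradiction.
x4 = False:
  x2 = True:
    propagation gives x1=True; an empty clause results — contradiction.
  x2 = False:
    propagation gives x3=True; an empty clause results — contradiction.
Every branch closes, so no satisfying assignment exists.

UNSATISFIABLE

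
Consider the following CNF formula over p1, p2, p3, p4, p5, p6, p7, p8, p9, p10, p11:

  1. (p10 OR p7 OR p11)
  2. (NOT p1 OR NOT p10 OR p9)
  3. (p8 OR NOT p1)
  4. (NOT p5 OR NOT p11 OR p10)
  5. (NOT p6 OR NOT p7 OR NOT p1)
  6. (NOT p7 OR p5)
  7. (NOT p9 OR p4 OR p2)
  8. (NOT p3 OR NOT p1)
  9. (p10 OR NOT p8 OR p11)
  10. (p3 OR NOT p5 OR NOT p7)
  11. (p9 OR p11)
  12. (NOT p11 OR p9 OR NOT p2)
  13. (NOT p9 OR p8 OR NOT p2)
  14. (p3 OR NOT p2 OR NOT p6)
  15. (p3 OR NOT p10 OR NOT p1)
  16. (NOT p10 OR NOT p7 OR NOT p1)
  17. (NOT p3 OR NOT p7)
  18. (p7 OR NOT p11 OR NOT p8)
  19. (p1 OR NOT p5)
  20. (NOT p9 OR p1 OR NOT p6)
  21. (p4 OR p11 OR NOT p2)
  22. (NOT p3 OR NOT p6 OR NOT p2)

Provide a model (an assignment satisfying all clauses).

p1 = 0, p2 = 0, p3 = 0, p4 = 1, p5 = 0, p6 = 0, p7 = 0, p8 = 1, p9 = 1, p10 = 1, p11 = 0

Pure literal: p4 appears only positively; assign p4 = True.
Pure literal: p6 appears only negated; assign p6 = False.
Branch on p1: take p1 = False.
  then p5 is forced to False.
  then p7 is forced to False.
Branch on p2: take p2 = False.
For the remaining variables, p3 = False, p8 = True, p9 = True, p10 = True, p11 = False works.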